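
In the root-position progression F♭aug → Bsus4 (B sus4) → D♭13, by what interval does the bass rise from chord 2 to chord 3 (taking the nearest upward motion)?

diminished third

The roots are B and D♭.
B up to D♭ is 2 semitones, a whole step narrower than a major third, so the interval is diminished.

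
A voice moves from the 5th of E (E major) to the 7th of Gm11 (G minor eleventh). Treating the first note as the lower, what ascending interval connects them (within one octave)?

diminished 5th

E (E major) has B as its 5th, and Gm11 (G minor eleventh) has F as its 7th.
5 letter names make it a fifth; at 6 semitones (a half step narrower than perfect) the quality is diminished.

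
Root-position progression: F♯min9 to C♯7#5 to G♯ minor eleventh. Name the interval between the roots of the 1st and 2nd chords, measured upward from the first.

perfect 5th

The roots are F♯ and C♯.
F♯ up to C♯ spans 5 letter names and 7 semitones — a perfect fifth.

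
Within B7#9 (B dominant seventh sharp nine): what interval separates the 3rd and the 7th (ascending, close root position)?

diminished fifth

The chord tones of B7#9 (B dominant seventh sharp nine) are B-D♯-F♯-A-C𝄪.
That puts D♯ below A.
From D♯ to A: 6 semitones over a fifth = diminished.
This 3–7 tritone is the characteristic tension at the heart of the dominant sound.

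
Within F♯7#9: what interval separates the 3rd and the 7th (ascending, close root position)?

The chord tones of F♯7#9 (F♯ dominant seventh sharp nine) are F♯, A♯, C♯, E, G𝄪.
That puts A♯ below E.
5 letter names make it a fifth; at 6 semitones (a half step narrower than perfect) the quality is diminished.
This 3–7 tritone is the characteristic tension at the heart of the dominant sound.

diminished 5th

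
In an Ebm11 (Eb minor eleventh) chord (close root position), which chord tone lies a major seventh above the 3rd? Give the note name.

Ebm11 (Eb minor eleventh): Eb, Gb, Bb, Db, F, Ab.
The 3rd is Gb. A major seventh above Gb is F.
F is the chord's 9th.

F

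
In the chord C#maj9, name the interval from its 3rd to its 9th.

minor seventh

C# major ninth: C#–E#–G#–B#–D#.
That puts E# below D#.
From E# to D#: 10 semitones over a seventh = minor.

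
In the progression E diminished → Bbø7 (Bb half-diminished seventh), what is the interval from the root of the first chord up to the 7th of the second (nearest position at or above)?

diminished fourth

E diminished has E as its root, and Bbø7 (Bb half-diminished seventh) has Ab as its 7th.
4 letter names make it a fourth; at 4 semitones (a half step narrower than perfect) the quality is diminished.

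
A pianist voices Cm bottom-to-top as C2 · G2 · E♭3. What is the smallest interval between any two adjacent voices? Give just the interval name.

Adjacent intervals: C2→G2 = perfect fifth; G2→E♭3 = minor sixth.
The smallest is C2 to G2, a perfect fifth (7 semitones).

perfect 5th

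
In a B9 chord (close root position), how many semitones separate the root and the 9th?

Spelling the chord: B, D#, F#, A, C#.
B to C# is a major ninth: 14 semitones.

14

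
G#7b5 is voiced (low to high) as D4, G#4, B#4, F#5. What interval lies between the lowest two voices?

Those voices are D4 and G#4.
From D to G#: 6 semitones over a fourth = augmented.

augmented 4th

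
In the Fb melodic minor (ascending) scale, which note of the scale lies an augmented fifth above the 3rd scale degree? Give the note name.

The scale is Fb Gb Abb Bbb Cb Db Eb.
The 3rd scale degree is Abb; an augmented fifth above that is Eb — scale degree 7.

Eb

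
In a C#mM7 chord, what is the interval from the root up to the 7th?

Spelling the chord: C#, E, G#, B#.
Root = C#; 7th = B#.
C# up to B# spans 7 letter names and 11 semitones — a major seventh.

major seventh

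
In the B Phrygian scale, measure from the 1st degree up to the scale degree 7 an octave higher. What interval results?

Spelling the B Phrygian scale: B C D E F# G A.
That puts B below A.
From B to A: 22 semitones over a fourteenth = minor.

minor fourteenth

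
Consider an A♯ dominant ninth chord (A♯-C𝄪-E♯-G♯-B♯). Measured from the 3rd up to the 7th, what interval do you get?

diminished 5th

3rd = C𝄪; 7th = G♯.
C𝄪 up to G♯ is 6 semitones, a half step narrower than a perfect fifth, so the interval is diminished.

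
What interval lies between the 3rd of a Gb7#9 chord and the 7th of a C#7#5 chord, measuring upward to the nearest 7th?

The 3rd of Gb7#9 is Bb; the 7th of C#7#5 is B.
From Bb to B: 1 semitone over a unison = augmented.

augmented unison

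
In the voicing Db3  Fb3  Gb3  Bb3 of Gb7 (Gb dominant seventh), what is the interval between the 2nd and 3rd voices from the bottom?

major second

Those voices are Fb3 and Gb3.
Fb up to Gb spans 2 letter names and 2 semitones — a major second.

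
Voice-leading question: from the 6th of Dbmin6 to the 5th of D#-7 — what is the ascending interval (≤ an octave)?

The 6th of Dbmin6 is Bb; the 5th of D#-7 is A#.
Bb up to A# is 12 semitones, a half step wider than a major seventh, so the interval is augmented.

augmented seventh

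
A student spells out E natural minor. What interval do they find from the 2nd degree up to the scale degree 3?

minor second

Spelling E natural minor: E F♯ G A B C D.
That puts F♯ below G.
2 letter names make it a second; at 1 semitone (a half step narrower than major) the quality is minor.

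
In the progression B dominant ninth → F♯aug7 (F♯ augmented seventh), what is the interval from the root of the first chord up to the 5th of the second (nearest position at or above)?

B dominant ninth has B as its root, and F♯aug7 (F♯ augmented seventh) has C𝄪 as its 5th.
2 letter names make it a second; at 3 semitones (a half step wider than major) the quality is augmented.

augmented second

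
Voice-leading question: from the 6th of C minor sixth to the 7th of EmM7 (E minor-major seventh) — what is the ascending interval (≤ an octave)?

The 6th of C minor sixth is A; the 7th of EmM7 (E minor-major seventh) is D♯.
A up to D♯ is 6 semitones, a half step wider than a perfect fourth, so the interval is augmented.

augmented fourth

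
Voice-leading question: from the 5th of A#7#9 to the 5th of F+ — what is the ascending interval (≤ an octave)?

m6

A#7#9 has E# as its 5th, and F+ has C# as its 5th.
6 letter names make it a sixth; at 8 semitones (a half step narrower than major) the quality is minor.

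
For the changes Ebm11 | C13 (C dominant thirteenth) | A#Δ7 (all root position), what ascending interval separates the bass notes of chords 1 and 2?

major sixth

The roots are Eb and C.
Eb up to C spans 6 letter names and 9 semitones — a major sixth.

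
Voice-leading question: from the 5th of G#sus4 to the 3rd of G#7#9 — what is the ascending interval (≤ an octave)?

major sixth

G#sus4 has D# as its 5th, and G#7#9 has B# as its 3rd.
D# up to B# spans 6 letter names and 9 semitones — a major sixth.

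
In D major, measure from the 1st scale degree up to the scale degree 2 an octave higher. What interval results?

major 9th

Spelling D major: D E F♯ G A B C♯.
1st scale degree = D; 2nd degree (up an octave) = E.
Counting 9 letters and 14 half steps from D gives a major ninth.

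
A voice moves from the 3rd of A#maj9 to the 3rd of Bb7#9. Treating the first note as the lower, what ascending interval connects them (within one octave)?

The 3rd of A#maj9 is C##; the 3rd of Bb7#9 is D.
From C## to D: 0 semitones over a second = diminished.

diminished second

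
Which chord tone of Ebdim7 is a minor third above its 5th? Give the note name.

Eb°7 (Eb diminished seventh): Eb–Gb–Bbb–Dbb.
The 5th is Bbb. A minor third above Bbb is Dbb.
Dbb is the chord's 7th.

Dbb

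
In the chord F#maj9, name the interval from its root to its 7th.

major seventh

Spelling the chord: F#, A#, C#, E#, G#.
That puts F# below E#.
F# up to E# spans 7 letter names and 11 semitones — a major seventh.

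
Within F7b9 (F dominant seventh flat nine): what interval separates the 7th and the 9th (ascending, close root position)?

minor 3rd

The chord tones of F7b9 are F–A–C–Eb–Gb.
7th = Eb; 9th = Gb.
Eb up to Gb is 3 semitones, a half step narrower than a major third, so the interval is minor.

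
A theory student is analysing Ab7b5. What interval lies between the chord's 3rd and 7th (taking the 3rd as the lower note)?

diminished fifth

Ab7b5 (Ab dominant seventh flat five): Ab–C–Ebb–Gb.
3rd = C; 7th = Gb.
5 letter names make it a fifth; at 6 semitones (a half step narrower than perfect) the quality is diminished.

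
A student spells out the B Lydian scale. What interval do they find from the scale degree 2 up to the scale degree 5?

The scale runs B C# D# E# F# G# A#.
So we need the interval from C# up to F#.
Counting 4 letters and 5 half steps from C# gives a perfect fourth.

perfect fourth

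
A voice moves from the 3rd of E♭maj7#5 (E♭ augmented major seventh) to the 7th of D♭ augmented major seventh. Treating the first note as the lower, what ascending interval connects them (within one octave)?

The 3rd of E♭maj7#5 (E♭ augmented major seventh) is G; the 7th of D♭ augmented major seventh is C.
Counting 4 letters and 5 half steps from G gives a perfect fourth.

P4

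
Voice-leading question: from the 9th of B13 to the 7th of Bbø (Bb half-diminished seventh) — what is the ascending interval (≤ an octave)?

diminished sixth

B13 has C# as its 9th, and Bbø (Bb half-diminished seventh) has Ab as its 7th.
C# up to Ab is 7 semitones, a whole step narrower than a major sixth, so the interval is diminished.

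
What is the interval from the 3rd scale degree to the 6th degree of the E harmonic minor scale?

E harmonic minor: E F# G A B C D#.
3rd scale degree = G; scale degree 6 = C.
G up to C spans 4 letter names and 5 semitones — a perfect fourth.

perfect 4th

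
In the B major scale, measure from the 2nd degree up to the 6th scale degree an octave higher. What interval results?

B major: B C♯ D♯ E F♯ G♯ A♯.
That puts C♯ below G♯.
C♯ up to G♯ spans 12 letter names and 19 semitones — a perfect twelfth.

perfect twelfth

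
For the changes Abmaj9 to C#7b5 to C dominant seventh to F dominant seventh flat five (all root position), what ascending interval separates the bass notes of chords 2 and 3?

diminished 8th

The roots are C# and C.
From C# to C: 11 semitones over an octave = diminished.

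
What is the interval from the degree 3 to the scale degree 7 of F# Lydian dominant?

diminished fifth

F# lydian dominant: F# G# A# B# C# D# E.
The degree 3 is A# and the 7th degree is E.
From A# to E: 6 semitones over a fifth = diminished.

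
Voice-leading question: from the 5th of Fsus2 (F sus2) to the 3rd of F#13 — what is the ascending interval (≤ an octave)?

augmented sixth

The 5th of Fsus2 (F sus2) is C; the 3rd of F#13 is A#.
6 letter names make it a sixth; at 10 semitones (a half step wider than major) the quality is augmented.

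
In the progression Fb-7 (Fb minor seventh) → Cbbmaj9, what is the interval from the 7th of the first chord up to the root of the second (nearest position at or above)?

The 7th of Fb-7 (Fb minor seventh) is Ebb; the root of Cbbmaj9 is Cbb.
6 letter names make it a sixth; at 8 semitones (a half step narrower than major) the quality is minor.

minor sixth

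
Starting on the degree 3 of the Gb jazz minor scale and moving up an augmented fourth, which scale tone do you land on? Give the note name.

The scale is Gb Ab Bbb Cb Db Eb F.
The degree 3 is Bbb; an augmented fourth above that is Eb — scale degree 6.

Eb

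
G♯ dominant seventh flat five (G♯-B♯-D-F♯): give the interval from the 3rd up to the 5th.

So we need the interval from B♯ up to D.
B♯ up to D is 2 semitones, a whole step narrower than a major third, so the interval is diminished.

diminished third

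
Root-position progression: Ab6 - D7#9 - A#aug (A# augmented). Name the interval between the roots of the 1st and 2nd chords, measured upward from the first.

augmented fourth

The roots are Ab and D.
4 letter names make it a fourth; at 6 semitones (a half step wider than perfect) the quality is augmented.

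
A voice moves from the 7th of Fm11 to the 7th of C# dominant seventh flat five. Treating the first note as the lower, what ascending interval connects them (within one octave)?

Fm11 has Eb as its 7th, and C# dominant seventh flat five has B as its 7th.
Eb up to B is 8 semitones, a half step wider than a perfect fifth, so the interval is augmented.

augmented fifth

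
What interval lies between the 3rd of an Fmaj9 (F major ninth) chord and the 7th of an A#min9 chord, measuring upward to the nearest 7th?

Fmaj9 (F major ninth) has A as its 3rd, and A#min9 has G# as its 7th.
A up to G# spans 7 letter names and 11 semitones — a major seventh.

major seventh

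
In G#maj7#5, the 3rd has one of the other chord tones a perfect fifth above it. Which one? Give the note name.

Spelling the chord: G#–B#–D##–F##.
The 3rd is B#. A perfect fifth above B# is F##.
F## is the chord's 7th.

F##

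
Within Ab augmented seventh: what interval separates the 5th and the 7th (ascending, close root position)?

diminished third

Ab augmented seventh is spelled Ab C E Gb.
So we need the interval from E up to Gb.
E up to Gb is 2 semitones, a whole step narrower than a major third, so the interval is diminished.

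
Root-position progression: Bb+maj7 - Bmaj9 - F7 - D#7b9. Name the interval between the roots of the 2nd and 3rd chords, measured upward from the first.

The roots are B and F.
From B to F: 6 semitones over a fifth = diminished.

diminished 5th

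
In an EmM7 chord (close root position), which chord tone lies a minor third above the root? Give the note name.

G

Em(maj7): E-G-B-D#.
The root is E. A minor third above E is G.
G is the chord's 3rd.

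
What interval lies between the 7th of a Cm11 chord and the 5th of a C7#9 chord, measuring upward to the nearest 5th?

The 7th of Cm11 is B♭; the 5th of C7#9 is G.
Counting 6 letters and 9 half steps from B♭ gives a major sixth.

major sixth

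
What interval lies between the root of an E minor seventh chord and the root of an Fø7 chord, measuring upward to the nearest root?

minor 2nd

E minor seventh has E as its root, and Fø7 has F as its root.
From E to F: 1 semitone over a second = minor.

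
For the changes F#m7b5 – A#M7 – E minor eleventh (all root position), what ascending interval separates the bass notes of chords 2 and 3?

The roots are A# and E.
A# up to E is 6 semitones, a half step narrower than a perfect fifth, so the interval is diminished.

diminished 5th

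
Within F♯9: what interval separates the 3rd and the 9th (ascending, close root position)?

Spelling the chord: F♯–A♯–C♯–E–G♯.
The 3rd is A♯ and the 9th is G♯.
From A♯ to G♯: 10 semitones over a seventh = minor.

minor seventh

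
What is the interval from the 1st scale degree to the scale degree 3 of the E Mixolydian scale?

The scale runs E F♯ G♯ A B C♯ D.
1st scale degree = E; degree 3 = G♯.
From E to G♯ is 4 semitones, exactly the major third.

M3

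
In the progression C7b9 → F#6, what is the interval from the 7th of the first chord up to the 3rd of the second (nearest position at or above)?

C7b9 has Bb as its 7th, and F#6 has A# as its 3rd.
7 letter names make it a seventh; at 12 semitones (a half step wider than major) the quality is augmented.

augmented seventh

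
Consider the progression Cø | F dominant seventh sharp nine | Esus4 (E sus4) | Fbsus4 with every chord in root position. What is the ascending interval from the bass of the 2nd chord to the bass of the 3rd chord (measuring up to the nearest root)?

major 7th

The roots are F and E.
From F to E is 11 semitones, exactly the major seventh.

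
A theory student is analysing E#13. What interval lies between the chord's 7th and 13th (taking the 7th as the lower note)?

major seventh

E#13: E#-G##-B#-D#-F##-C##.
7th = D#; 13th = C##.
D# up to C## spans 7 letter names and 11 semitones — a major seventh.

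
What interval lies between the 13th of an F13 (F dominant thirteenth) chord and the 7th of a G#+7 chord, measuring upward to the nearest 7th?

major third

F13 (F dominant thirteenth) has D as its 13th, and G#+7 has F# as its 7th.
D up to F# spans 3 letter names and 4 semitones — a major third.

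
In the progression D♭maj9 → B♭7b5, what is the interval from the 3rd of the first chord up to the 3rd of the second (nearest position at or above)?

major sixth

D♭maj9 has F as its 3rd, and B♭7b5 has D as its 3rd.
F up to D spans 6 letter names and 9 semitones — a major sixth.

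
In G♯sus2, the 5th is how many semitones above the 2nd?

5

G♯ sus2 is spelled G♯–A♯–D♯.
A♯ to D♯ is a perfect fourth: 5 semitones.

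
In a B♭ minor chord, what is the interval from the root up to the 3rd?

B♭ minor is spelled B♭–D♭–F.
So we need the interval from B♭ up to D♭.
B♭ up to D♭ is 3 semitones, a half step narrower than a major third, so the interval is minor.

minor third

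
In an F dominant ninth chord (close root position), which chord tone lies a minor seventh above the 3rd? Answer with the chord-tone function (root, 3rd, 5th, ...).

F9: F A C Eb G.
The 3rd is A. A minor seventh above A is G.
G is the chord's 9th.

9th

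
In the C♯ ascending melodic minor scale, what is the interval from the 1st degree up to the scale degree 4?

perfect fourth

C♯ melodic minor: C♯ D♯ E F♯ G♯ A♯ B♯.
The 1st degree is C♯ and the 4th degree is F♯.
C♯ up to F♯ spans 4 letter names and 5 semitones — a perfect fourth.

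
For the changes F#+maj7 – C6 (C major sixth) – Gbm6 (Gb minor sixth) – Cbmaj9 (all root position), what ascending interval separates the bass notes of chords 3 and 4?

perfect 4th

The roots are Gb and Cb.
Gb up to Cb spans 4 letter names and 5 semitones — a perfect fourth.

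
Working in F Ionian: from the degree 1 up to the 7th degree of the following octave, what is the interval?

F major: F G A B♭ C D E.
That puts F below E.
F up to E spans 14 letter names and 23 semitones — a major fourteenth.

major fourteenth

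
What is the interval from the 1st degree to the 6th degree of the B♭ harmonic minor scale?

minor sixth

B♭ harmonic minor: B♭ C D♭ E♭ F G♭ A.
That puts B♭ below G♭.
6 letter names make it a sixth; at 8 semitones (a half step narrower than major) the quality is minor.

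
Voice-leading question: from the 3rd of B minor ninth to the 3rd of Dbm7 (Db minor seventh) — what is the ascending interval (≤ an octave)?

B minor ninth has D as its 3rd, and Dbm7 (Db minor seventh) has Fb as its 3rd.
D up to Fb is 2 semitones, a whole step narrower than a major third, so the interval is diminished.

d3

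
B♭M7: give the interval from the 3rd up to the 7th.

perfect 5th

B♭maj7 is spelled B♭, D, F, A.
The 3rd is D and the 7th is A.
D up to A spans 5 letter names and 7 semitones — a perfect fifth.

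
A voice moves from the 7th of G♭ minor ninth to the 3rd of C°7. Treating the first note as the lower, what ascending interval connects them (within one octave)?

The 7th of G♭ minor ninth is F♭; the 3rd of C°7 is E♭.
F♭ up to E♭ spans 7 letter names and 11 semitones — a major seventh.

major seventh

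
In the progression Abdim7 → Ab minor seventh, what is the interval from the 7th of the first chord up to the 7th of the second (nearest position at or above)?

Abdim7 has Gbb as its 7th, and Ab minor seventh has Gb as its 7th.
From Gbb to Gb: 1 semitone over a unison = augmented.

A1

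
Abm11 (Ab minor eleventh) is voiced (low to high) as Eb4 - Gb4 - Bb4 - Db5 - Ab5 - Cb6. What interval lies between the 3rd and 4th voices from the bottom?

m3

Those voices are Bb4 and Db5.
3 letter names make it a third; at 3 semitones (a half step narrower than major) the quality is minor.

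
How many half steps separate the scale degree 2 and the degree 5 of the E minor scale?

The scale is E F# G A B C D.
F# up to B is a perfect fourth — 5 semitones.

5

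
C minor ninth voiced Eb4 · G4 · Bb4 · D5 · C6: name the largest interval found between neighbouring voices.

Adjacent intervals: Eb4→G4 = major third; G4→Bb4 = minor third; Bb4→D5 = major third; D5→C6 = minor seventh.
The largest is D5 to C6, a minor seventh (10 semitones).

minor seventh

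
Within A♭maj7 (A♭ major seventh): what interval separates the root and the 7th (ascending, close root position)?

Spelling the chord: A♭, C, E♭, G.
That puts A♭ below G.
Counting 7 letters and 11 half steps from A♭ gives a major seventh.

major seventh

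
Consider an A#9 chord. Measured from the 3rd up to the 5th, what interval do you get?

The chord tones of A#9 (A# dominant ninth) are A#–C##–E#–G#–B#.
The 3rd is C## and the 5th is E#.
From C## to E#: 3 semitones over a third = minor.

minor third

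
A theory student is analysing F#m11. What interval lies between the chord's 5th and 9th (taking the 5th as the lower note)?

The chord tones of F#m11 are F#-A-C#-E-G#-B.
5th = C#; 9th = G#.
C# up to G# spans 5 letter names and 7 semitones — a perfect fifth.

perfect 5th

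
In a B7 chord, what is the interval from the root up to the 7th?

m7

B7: B D# F# A.
Root = B; 7th = A.
7 letter names make it a seventh; at 10 semitones (a half step narrower than major) the quality is minor.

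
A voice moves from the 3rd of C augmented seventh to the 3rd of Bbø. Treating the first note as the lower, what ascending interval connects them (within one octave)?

The 3rd of C augmented seventh is E; the 3rd of Bbø is Db.
7 letter names make it a seventh; at 9 semitones (a whole step narrower than major) the quality is diminished.

d7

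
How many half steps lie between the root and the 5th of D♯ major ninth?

7

D♯maj9: D♯, F𝄪, A♯, C𝄪, E♯.
D♯ to A♯ is a perfect fifth: 7 semitones.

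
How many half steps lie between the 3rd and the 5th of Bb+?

Spelling the chord: Bb-D-F#.
D to F# is a major third: 4 semitones.

4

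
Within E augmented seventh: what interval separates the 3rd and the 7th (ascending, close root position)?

Eaug7 (E augmented seventh) is spelled E–G#–B#–D.
That puts G# below D.
G# up to D is 6 semitones, a half step narrower than a perfect fifth, so the interval is diminished.

diminished 5th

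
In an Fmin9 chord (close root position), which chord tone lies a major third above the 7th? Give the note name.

The chord tones of Fm9 are F A♭ C E♭ G.
The 7th is E♭. A major third above E♭ is G.
G is the chord's 9th.

G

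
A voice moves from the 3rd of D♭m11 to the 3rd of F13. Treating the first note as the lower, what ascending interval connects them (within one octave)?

augmented 3rd

D♭m11 has F♭ as its 3rd, and F13 has A as its 3rd.
3 letter names make it a third; at 5 semitones (a half step wider than major) the quality is augmented.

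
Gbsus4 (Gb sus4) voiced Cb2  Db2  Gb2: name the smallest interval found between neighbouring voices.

major 2nd

Adjacent intervals: Cb2→Db2 = major second; Db2→Gb2 = perfect fourth.
The smallest is Cb2 to Db2, a major second (2 semitones).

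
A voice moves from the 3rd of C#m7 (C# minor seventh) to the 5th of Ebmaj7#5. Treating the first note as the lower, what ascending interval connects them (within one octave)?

perfect fifth

The 3rd of C#m7 (C# minor seventh) is E; the 5th of Ebmaj7#5 is B.
Counting 5 letters and 7 half steps from E gives a perfect fifth.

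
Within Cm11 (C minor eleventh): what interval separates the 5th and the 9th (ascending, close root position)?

perfect fifth

Cm11 is spelled C–E♭–G–B♭–D–F.
The 5th is G and the 9th is D.
From G to D is 7 semitones, exactly the perfect fifth.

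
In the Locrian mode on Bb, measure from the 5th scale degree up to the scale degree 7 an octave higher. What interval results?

major 10th

Spelling the Locrian mode on Bb: Bb Cb Db Eb Fb Gb Ab.
That puts Fb below Ab.
Fb up to Ab spans 10 letter names and 16 semitones — a major tenth.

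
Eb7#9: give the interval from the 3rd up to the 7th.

Eb7#9 is spelled Eb G Bb Db F#.
3rd = G; 7th = Db.
G up to Db is 6 semitones, a half step narrower than a perfect fifth, so the interval is diminished.

diminished 5th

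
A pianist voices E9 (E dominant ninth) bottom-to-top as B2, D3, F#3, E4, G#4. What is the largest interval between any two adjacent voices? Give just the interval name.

Adjacent intervals: B2→D3 = minor third; D3→F#3 = major third; F#3→E4 = minor seventh; E4→G#4 = major third.
The largest is F#3 to E4, a minor seventh (10 semitones).

minor seventh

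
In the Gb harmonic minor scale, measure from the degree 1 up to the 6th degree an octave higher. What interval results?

Gb harmonic minor: Gb Ab Bbb Cb Db Ebb F.
The degree 1 is Gb and the degree 6 (up an octave) is Ebb.
From Gb to Ebb: 20 semitones over a thirteenth = minor.

minor 13th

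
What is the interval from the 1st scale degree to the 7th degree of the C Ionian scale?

major seventh

C major: C D E F G A B.
That puts C below B.
From C to B is 11 semitones, exactly the major seventh.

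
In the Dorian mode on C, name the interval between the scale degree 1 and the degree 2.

M2

Spelling the Dorian mode on C: C D Eb F G A Bb.
So we need the interval from C up to D.
From C to D is 2 semitones, exactly the major second.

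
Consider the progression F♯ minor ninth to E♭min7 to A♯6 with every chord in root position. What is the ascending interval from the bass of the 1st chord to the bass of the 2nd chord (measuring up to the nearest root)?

The roots are F♯ and E♭.
F♯ up to E♭ is 9 semitones, a whole step narrower than a major seventh, so the interval is diminished.

diminished seventh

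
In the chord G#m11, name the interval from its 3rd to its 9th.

G#m11 is spelled G#-B-D#-F#-A#-C#.
The 3rd is B and the 9th is A#.
B up to A# spans 7 letter names and 11 semitones — a major seventh.

major seventh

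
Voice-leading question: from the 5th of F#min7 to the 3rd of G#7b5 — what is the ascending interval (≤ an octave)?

major seventh

F#min7 has C# as its 5th, and G#7b5 has B# as its 3rd.
C# up to B# spans 7 letter names and 11 semitones — a major seventh.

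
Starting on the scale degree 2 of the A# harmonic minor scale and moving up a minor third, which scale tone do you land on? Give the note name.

The scale is A# B# C# D# E# F# G##.
The scale degree 2 is B#; a minor third above that is D# — scale degree 4.

D#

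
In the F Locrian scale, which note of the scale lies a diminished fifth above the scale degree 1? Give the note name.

The scale is F Gb Ab Bb Cb Db Eb.
The scale degree 1 is F; a diminished fifth above that is Cb — scale degree 5.

Cb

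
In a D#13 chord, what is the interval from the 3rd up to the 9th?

Spelling the chord: D#-F##-A#-C#-E#-B#.
The 3rd is F## and the 9th is E#.
From F## to E#: 10 semitones over a seventh = minor.

m7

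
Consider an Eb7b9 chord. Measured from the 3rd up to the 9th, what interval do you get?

Eb7b9 is spelled Eb-G-Bb-Db-Fb.
3rd = G; 9th = Fb.
7 letter names make it a seventh; at 9 semitones (a whole step narrower than major) the quality is diminished.

d7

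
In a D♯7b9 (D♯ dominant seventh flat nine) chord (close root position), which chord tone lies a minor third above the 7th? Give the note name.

E

D♯ dominant seventh flat nine is spelled D♯, F𝄪, A♯, C♯, E.
The 7th is C♯. A minor third above C♯ is E.
E is the chord's 9th.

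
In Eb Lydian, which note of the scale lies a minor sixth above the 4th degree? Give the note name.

F

The scale is Eb F G A Bb C D.
The 4th degree is A; a minor sixth above that is F — scale degree 2.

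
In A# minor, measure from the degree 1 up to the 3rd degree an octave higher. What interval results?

minor 10th

The scale runs A# B# C# D# E# F# G#.
Degree 1 = A#; 3rd degree (up an octave) = C#.
A# up to C# is 15 semitones, a half step narrower than a major tenth, so the interval is minor.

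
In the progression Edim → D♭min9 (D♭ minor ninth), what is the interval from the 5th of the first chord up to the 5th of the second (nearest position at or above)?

The 5th of Edim is B♭; the 5th of D♭min9 (D♭ minor ninth) is A♭.
7 letter names make it a seventh; at 10 semitones (a half step narrower than major) the quality is minor.

minor 7th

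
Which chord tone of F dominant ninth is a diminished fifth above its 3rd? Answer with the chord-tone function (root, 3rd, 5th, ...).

F9 is spelled F–A–C–E♭–G.
The 3rd is A. A diminished fifth above A is E♭.
E♭ is the chord's 7th.

7th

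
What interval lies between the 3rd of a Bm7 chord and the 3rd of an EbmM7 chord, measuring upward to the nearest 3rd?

Bm7 has D as its 3rd, and EbmM7 has Gb as its 3rd.
4 letter names make it a fourth; at 4 semitones (a half step narrower than perfect) the quality is diminished.

diminished 4th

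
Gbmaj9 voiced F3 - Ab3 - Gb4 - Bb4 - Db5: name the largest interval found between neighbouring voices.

Adjacent intervals: F3→Ab3 = minor third; Ab3→Gb4 = minor seventh; Gb4→Bb4 = major third; Bb4→Db5 = minor third.
The largest is Ab3 to Gb4, a minor seventh (10 semitones).

minor seventh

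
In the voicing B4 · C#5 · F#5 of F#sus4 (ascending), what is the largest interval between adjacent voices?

P4

Adjacent intervals: B4→C#5 = major second; C#5→F#5 = perfect fourth.
The largest is C#5 to F#5, a perfect fourth (5 semitones).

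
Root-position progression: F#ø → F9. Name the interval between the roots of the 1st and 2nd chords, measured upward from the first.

diminished octave

The roots are F# and F.
F# up to F is 11 semitones, a half step narrower than a perfect octave, so the interval is diminished.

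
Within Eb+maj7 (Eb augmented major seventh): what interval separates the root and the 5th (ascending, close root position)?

The chord tones of Eb+maj7 (Eb augmented major seventh) are Eb, G, B, D.
The root is Eb and the 5th is B.
From Eb to B: 8 semitones over a fifth = augmented.

A5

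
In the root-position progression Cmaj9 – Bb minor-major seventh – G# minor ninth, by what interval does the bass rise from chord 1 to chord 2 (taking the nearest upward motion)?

The roots are C and Bb.
From C to Bb: 10 semitones over a seventh = minor.

minor seventh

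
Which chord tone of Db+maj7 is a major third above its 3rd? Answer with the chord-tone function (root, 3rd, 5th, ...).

5th

Dbmaj7#5 is spelled Db, F, A, C.
The 3rd is F. A major third above F is A.
A is the chord's 5th.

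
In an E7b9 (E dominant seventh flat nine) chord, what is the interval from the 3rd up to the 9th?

diminished 7th

The chord tones of E7b9 are E G# B D F.
3rd = G#; 9th = F.
From G# to F: 9 semitones over a seventh = diminished.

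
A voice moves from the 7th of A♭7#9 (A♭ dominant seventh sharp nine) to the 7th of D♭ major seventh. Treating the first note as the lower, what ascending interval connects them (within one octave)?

A♭7#9 (A♭ dominant seventh sharp nine) has G♭ as its 7th, and D♭ major seventh has C as its 7th.
From G♭ to C: 6 semitones over a fourth = augmented.

augmented 4th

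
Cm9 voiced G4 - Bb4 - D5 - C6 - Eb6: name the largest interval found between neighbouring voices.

Adjacent intervals: G4→Bb4 = minor third; Bb4→D5 = major third; D5→C6 = minor seventh; C6→Eb6 = minor third.
The largest is D5 to C6, a minor seventh (10 semitones).

m7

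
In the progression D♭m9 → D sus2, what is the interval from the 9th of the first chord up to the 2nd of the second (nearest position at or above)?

augmented 1st

The 9th of D♭m9 is E♭; the 2nd of D sus2 is E.
From E♭ to E: 1 semitone over a unison = augmented.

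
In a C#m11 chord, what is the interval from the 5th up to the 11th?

minor seventh

C# minor eleventh: C#, E, G#, B, D#, F#.
That puts G# below F#.
From G# to F#: 10 semitones over a seventh = minor.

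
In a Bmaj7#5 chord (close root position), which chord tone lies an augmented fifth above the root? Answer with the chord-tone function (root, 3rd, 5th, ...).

5th

Bmaj7#5 is spelled B–D#–F##–A#.
The root is B. An augmented fifth above B is F##.
F## is the chord's 5th.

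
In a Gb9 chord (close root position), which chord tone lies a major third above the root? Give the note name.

Gb9 is spelled Gb–Bb–Db–Fb–Ab.
The root is Gb. A major third above Gb is Bb.
Bb is the chord's 3rd.

Bb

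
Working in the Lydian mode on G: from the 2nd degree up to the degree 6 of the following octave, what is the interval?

perfect twelfth

The scale runs G A B C♯ D E F♯.
2nd degree = A; degree 6 (up an octave) = E.
Counting 12 letters and 19 half steps from A gives a perfect twelfth.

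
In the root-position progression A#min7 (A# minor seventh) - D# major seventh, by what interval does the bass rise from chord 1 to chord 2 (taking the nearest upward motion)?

P4

The roots are A# and D#.
From A# to D# is 5 semitones, exactly the perfect fourth.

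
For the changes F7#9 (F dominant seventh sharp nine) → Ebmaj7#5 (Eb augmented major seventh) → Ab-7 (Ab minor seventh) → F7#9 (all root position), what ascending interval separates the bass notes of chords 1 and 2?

m7

The roots are F and Eb.
7 letter names make it a seventh; at 10 semitones (a half step narrower than major) the quality is minor.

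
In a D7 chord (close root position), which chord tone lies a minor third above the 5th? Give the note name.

C

D7: D, F#, A, C.
The 5th is A. A minor third above A is C.
C is the chord's 7th.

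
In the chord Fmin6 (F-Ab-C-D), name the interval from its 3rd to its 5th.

major third

That puts Ab below C.
Counting 3 letters and 4 half steps from Ab gives a major third.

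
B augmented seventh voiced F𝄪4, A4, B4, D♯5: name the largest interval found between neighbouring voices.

Adjacent intervals: F𝄪4→A4 = diminished third; A4→B4 = major second; B4→D♯5 = major third.
The largest is B4 to D♯5, a major third (4 semitones).

major third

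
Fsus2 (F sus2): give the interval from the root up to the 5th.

Fsus2 is spelled F G C.
The root is F and the 5th is C.
Counting 5 letters and 7 half steps from F gives a perfect fifth.

P5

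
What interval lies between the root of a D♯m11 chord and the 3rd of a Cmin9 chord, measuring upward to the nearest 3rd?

diminished 2nd

D♯m11 has D♯ as its root, and Cmin9 has E♭ as its 3rd.
D♯ up to E♭ is 0 semitones, a whole step narrower than a major second, so the interval is diminished.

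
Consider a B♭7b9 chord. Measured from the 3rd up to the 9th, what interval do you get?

diminished seventh

B♭7b9 is spelled B♭–D–F–A♭–C♭.
The 3rd is D and the 9th is C♭.
From D to C♭: 9 semitones over a seventh = diminished.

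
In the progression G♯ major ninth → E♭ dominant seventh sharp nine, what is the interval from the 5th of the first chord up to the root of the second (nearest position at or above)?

diminished second

G♯ major ninth has D♯ as its 5th, and E♭ dominant seventh sharp nine has E♭ as its root.
D♯ up to E♭ is 0 semitones, a whole step narrower than a major second, so the interval is diminished.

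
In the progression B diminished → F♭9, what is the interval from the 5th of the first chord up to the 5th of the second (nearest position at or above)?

The 5th of B diminished is F; the 5th of F♭9 is C♭.
5 letter names make it a fifth; at 6 semitones (a half step narrower than perfect) the quality is diminished.

diminished fifth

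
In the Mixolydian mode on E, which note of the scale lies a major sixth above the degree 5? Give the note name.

The scale is E F# G# A B C# D.
The degree 5 is B; a major sixth above that is G# — scale degree 3.

G#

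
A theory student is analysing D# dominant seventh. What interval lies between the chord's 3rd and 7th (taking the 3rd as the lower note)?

D#7 (D# dominant seventh) is spelled D#–F##–A#–C#.
So we need the interval from F## up to C#.
F## up to C# is 6 semitones, a half step narrower than a perfect fifth, so the interval is diminished.
This 3–7 tritone is the characteristic tension at the heart of the dominant sound.

diminished fifth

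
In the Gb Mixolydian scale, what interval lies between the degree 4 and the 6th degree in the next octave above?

major 10th

Spelling the Gb Mixolydian scale: Gb Ab Bb Cb Db Eb Fb.
So we need the interval from Cb up to Eb.
Cb up to Eb spans 10 letter names and 16 semitones — a major tenth.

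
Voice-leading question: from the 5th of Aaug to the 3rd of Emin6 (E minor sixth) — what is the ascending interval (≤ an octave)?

The 5th of Aaug is E#; the 3rd of Emin6 (E minor sixth) is G.
From E# to G: 2 semitones over a third = diminished.

d3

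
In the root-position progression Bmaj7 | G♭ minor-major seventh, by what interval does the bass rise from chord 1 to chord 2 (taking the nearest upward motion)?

The roots are B and G♭.
From B to G♭: 7 semitones over a sixth = diminished.

diminished sixth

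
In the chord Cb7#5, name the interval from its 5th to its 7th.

Cbaug7 is spelled Cb–Eb–G–Bbb.
So we need the interval from G up to Bbb.
G up to Bbb is 2 semitones, a whole step narrower than a major third, so the interval is diminished.

diminished third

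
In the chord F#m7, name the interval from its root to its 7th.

m7

F#-7 is spelled F#–A–C#–E.
So we need the interval from F# up to E.
F# up to E is 10 semitones, a half step narrower than a major seventh, so the interval is minor.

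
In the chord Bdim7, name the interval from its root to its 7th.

diminished seventh

B°7: B-D-F-Ab.
That puts B below Ab.
From B to Ab: 9 semitones over a seventh = diminished.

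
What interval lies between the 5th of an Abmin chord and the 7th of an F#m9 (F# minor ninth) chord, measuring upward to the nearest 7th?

The 5th of Abmin is Eb; the 7th of F#m9 (F# minor ninth) is E.
From Eb to E: 1 semitone over a unison = augmented.

augmented unison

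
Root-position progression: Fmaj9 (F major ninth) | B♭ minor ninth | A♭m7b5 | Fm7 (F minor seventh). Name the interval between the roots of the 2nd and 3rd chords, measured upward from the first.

The roots are B♭ and A♭.
B♭ up to A♭ is 10 semitones, a half step narrower than a major seventh, so the interval is minor.

m7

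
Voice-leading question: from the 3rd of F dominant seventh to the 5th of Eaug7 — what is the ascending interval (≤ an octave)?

The 3rd of F dominant seventh is A; the 5th of Eaug7 is B#.
From A to B#: 3 semitones over a second = augmented.

augmented 2nd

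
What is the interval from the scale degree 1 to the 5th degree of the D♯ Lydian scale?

perfect fifth

D♯ lydian: D♯ E♯ F𝄪 G𝄪 A♯ B♯ C𝄪.
That puts D♯ below A♯.
D♯ up to A♯ spans 5 letter names and 7 semitones — a perfect fifth.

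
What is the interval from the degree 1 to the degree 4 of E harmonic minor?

perfect fourth

The scale runs E F# G A B C D#.
That puts E below A.
E up to A spans 4 letter names and 5 semitones — a perfect fourth.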